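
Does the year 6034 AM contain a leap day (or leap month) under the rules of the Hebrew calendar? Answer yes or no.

yes

Hebrew year 6034 is year 11 of its 19-year Metonic cycle; leap years are at positions 3, 6, 8, 11, 14, 17, 19, so it is a leap year (13 months).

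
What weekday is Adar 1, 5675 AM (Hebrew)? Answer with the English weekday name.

Monday

This is JDN 2420544 (15 February 1915 Gregorian).
JDN 2420544 mod 7 = 0, and JDN 0 was a Monday, so this is a Monday.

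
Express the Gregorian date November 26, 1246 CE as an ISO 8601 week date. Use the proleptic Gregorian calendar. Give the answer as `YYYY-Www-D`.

The weekday is Monday (ISO weekday 1).
That Monday belongs to ISO week 48 of ISO year 1246.

1246-W48-1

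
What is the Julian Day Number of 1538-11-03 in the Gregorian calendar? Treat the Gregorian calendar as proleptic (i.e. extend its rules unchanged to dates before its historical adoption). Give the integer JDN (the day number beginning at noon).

2283109

JDN 2400001 is 17 November 1858 CE (Gregorian), MJD 0; the target day is −116892 days from there, so JDN = 2283109.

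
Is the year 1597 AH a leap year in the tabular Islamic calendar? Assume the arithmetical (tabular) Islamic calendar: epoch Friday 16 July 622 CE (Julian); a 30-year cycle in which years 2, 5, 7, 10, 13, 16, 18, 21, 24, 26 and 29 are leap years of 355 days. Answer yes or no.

Year 1597 AH is year 7 of its 30-year cycle; leap positions are 2, 5, 7, 10, 13, 16, 18, 21, 24, 26, 29, so it is a leap year (355 days).

yes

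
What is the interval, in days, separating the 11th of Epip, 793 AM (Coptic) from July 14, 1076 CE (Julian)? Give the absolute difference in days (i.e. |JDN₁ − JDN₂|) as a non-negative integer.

356

JDN of the first date = 2114618.
JDN of the second date = 2114262.
|2114262 − 2114618| = 356.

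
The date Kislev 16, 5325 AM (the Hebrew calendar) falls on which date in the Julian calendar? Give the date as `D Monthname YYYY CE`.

The source date corresponds to 30 November 1564 in the proleptic Gregorian calendar (JDN 2292633).
That day falls on 20 November 1564 CE in the Julian calendar.

20 November 1564 CE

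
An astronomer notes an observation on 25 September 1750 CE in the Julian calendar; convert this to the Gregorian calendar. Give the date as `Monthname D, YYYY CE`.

October 6, 1750 CE

At this point the Julian calendar is 11 days behind the Gregorian.
25 September 1750 Julian + 11 days → 6 October 1750 Gregorian.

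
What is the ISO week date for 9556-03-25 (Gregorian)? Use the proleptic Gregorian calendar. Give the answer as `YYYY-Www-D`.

9556-W12-7

The weekday is Sunday (ISO weekday 7).
That Sunday belongs to ISO week 12 of ISO year 9556.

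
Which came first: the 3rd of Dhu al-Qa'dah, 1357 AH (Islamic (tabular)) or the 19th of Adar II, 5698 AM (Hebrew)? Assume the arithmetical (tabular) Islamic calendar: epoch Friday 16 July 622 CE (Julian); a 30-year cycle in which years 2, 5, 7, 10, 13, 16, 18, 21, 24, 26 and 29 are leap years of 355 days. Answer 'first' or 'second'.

The two dates have Julian Day Numbers 2429258 and 2428980 respectively.
Since 2428980 < 2429258, the second date comes first.

second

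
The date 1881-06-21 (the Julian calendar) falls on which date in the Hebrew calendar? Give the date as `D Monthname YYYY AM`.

Both dates share Julian Day Number 2408265; in the Hebrew calendar that is 6 Tammuz 5641 AM.

6 Tammuz 5641 AM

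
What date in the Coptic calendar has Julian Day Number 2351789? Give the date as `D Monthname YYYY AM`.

JDN 2351789 is 17 November 1726 in the Gregorian calendar.
In the Coptic calendar that day is 10 Hathor 1443 AM.

10 Hathor 1443 AM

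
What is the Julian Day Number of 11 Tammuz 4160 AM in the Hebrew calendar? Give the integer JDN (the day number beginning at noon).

Equivalently 21 June 400 (proleptic Gregorian).
JDN 2400001 is 17 November 1858 CE (Gregorian), MJD 0; the target day is −532672 days from there, so JDN = 1867329.

1867329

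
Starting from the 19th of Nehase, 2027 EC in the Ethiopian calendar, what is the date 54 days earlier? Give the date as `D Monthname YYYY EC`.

JDN of the 19th of Nehase, 2027 EC = 2464565.
2464565 − 54 = 2464511.
JDN 2464511 in the Ethiopian calendar is 25 Sene 2027 EC.

25 Sene 2027 EC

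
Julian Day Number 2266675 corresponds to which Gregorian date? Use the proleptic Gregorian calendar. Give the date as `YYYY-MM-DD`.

JDN 2451545 is 1 Jan 2000; 2266675 is −184870 days from there.

1493-11-04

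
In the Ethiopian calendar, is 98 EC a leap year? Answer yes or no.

no

98 mod 4 = 2; in the Ethiopian calendar a year is leap when year mod 4 = 3, so it is a common year.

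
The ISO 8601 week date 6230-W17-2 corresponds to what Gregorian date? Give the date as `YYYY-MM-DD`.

ISO week 1 of 6230 is the week containing the first Thursday of 6230.
Week 17, day 2 (Tuesday) lands on 6230-04-27.

6230-04-27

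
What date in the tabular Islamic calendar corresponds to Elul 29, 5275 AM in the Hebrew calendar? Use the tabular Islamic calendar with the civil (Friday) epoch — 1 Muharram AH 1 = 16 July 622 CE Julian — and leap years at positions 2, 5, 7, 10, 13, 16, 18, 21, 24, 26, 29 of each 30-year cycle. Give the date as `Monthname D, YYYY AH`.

Julian Day Number of the source date = 2274663.
Converting JDN 2274663 to the tabular Islamic calendar gives 30 Rajab 921 AH.

Rajab 30, 921 AH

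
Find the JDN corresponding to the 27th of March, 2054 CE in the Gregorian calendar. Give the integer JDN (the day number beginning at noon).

JDN 2400001 is 17 November 1858 CE (Gregorian), MJD 0; the target day is +71353 days from there, so JDN = 2471354.

2471354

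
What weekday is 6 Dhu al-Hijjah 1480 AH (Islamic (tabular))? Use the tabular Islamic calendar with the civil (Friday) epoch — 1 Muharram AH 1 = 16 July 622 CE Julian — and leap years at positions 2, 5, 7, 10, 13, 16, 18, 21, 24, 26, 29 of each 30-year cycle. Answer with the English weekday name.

Wednesday

Equivalently 29 May 2058 Gregorian, JDN 2472878.
Since JDN mod 7 = 2 (0 = Monday), the day is Wednesday.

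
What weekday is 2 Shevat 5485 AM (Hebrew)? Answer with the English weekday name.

In the Gregorian calendar this is 16 January 1725 (JDN 2351119).
Since JDN mod 7 = 1 (0 = Monday), the day is Tuesday.

Tuesday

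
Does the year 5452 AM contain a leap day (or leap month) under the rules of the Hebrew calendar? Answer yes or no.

Hebrew year 5452 is year 18 of its 19-year Metonic cycle; leap years are at positions 3, 6, 8, 11, 14, 17, 19, so it is a common year (12 months).

no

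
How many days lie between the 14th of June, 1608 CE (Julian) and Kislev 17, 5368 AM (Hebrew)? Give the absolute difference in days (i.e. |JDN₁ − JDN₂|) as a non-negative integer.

JDN of the first date = 2308545.
JDN of the second date = 2308345.
|2308345 − 2308545| = 200.

200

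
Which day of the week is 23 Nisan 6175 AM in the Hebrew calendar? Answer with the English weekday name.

Sunday

Equivalently 3 May 2415 Gregorian, JDN 2603243.
2603243 ≡ 6 (mod 7); counting from Monday = 0 gives Sunday.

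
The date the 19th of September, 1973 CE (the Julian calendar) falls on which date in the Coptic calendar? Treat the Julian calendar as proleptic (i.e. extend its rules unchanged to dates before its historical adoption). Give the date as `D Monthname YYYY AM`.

Julian Day Number of the source date = 2441958.
Converting JDN 2441958 to the Coptic calendar gives 22 Thout 1690 AM.

22 Thout 1690 AM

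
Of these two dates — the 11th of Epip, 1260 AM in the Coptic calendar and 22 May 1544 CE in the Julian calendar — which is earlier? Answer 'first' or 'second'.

second

The two dates have Julian Day Numbers 2285190 and 2285146 respectively.
Since 2285146 < 2285190, the second date comes first.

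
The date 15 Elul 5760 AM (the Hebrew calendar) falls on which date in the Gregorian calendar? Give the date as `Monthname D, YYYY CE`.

Both dates share Julian Day Number 2451803; in the Gregorian calendar that is 15 September 2000 CE.

September 15, 2000 CE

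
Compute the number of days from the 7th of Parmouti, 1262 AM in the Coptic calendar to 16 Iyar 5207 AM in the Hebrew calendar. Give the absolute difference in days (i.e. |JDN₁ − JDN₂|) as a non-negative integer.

36130

First date → JDN 2285826; second date → JDN 2249696.
The interval is |2285826 − 2249696| = 36130 days.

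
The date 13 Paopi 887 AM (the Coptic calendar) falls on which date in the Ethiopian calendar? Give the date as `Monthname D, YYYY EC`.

Tikimt 13, 1163 EC

Julian Day Number of the source date = 2148683.
Converting JDN 2148683 to the Ethiopian calendar gives 13 Tikimt 1163 EC.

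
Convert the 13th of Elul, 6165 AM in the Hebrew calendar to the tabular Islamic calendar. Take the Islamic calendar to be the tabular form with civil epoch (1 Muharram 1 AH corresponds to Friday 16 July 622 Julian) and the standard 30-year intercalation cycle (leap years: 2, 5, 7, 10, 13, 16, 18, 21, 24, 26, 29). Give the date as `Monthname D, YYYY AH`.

Dhu al-Qa'dah 12, 1838 AH

Both dates share Julian Day Number 2599718; in the tabular Islamic calendar that is 12 Dhu al-Qa'dah 1838 AH.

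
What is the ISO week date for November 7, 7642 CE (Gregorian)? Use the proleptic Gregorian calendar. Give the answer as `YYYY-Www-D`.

7642-W45-5

The weekday is Friday (ISO weekday 5).
That Friday belongs to ISO week 45 of ISO year 7642.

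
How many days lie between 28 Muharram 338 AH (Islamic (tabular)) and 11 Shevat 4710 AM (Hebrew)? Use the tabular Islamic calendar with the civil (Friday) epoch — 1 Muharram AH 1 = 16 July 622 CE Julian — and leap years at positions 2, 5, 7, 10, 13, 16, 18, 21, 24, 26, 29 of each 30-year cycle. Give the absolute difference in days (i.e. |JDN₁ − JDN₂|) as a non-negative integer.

159

First date → JDN 2067889; second date → JDN 2068048.
The interval is |2067889 − 2068048| = 159 days.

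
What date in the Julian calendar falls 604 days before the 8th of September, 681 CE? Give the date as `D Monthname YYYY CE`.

13 January 680 CE

Counting 604 days back from JDN 1970044 reaches JDN 1969440, which is 13 January 680 CE.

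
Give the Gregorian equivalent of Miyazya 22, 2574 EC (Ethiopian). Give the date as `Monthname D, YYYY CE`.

Both dates share Julian Day Number 2664240; in the Gregorian calendar that is 4 May 2582 CE.

May 4, 2582 CE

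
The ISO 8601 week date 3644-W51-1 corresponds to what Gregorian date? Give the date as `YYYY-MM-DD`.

ISO week 1 of 3644 is the week containing the first Thursday of 3644.
Week 51, day 1 (Monday) lands on 3644-12-19.

3644-12-19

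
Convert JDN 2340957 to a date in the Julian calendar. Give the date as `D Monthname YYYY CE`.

11 March 1697 CE

The Gregorian equivalent of JDN 2340957 is 21 March 1697.
In the Julian calendar that day is 11 March 1697 CE.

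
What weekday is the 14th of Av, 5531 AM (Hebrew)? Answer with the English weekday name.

Thursday

This is JDN 2368110 (25 July 1771 Gregorian).
2368110 ≡ 3 (mod 7); counting from Monday = 0 gives Thursday.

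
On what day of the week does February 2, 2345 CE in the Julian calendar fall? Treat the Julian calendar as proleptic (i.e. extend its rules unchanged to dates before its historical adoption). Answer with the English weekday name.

Sunday

Equivalently 18 February 2345 Gregorian, JDN 2577602.
Since JDN mod 7 = 6 (0 = Monday), the day is Sunday.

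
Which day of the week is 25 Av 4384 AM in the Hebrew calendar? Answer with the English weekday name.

Thursday

This is JDN 1949202 (19 August 624 Gregorian).
JDN 1949202 mod 7 = 3, and JDN 0 was a Monday, so this is a Thursday.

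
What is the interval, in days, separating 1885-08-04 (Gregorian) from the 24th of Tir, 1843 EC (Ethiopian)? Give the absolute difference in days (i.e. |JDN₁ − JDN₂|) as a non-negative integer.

12604

First date → JDN 2409758; second date → JDN 2397154.
The interval is |2409758 − 2397154| = 12604 days.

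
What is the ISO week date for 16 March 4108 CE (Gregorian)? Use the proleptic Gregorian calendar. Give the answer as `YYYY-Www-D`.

The weekday is Friday (ISO weekday 5).
That Friday belongs to ISO week 11 of ISO year 4108.

4108-W11-5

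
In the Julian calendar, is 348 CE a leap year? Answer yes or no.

yes

348 mod 4 = 0, so it is a leap year in the Julian calendar.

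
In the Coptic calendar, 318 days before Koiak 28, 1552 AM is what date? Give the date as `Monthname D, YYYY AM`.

Counting 318 days back from JDN 2391650 reaches JDN 2391332, which is Meshir 16, 1551 AM.

Meshir 16, 1551 AM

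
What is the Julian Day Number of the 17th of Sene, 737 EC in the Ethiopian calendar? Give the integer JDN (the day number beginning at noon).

1993331

In the proleptic Gregorian calendar the same day is 15 June 745.
JDN 2400001 is 17 November 1858 CE (Gregorian), MJD 0; the target day is −406670 days from there, so JDN = 1993331.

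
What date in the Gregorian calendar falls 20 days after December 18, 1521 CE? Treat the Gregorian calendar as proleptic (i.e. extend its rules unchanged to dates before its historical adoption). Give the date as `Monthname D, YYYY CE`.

The starting date is JDN 2276945; 2276945 + 20 = 2276965.
JDN 2276965 corresponds to January 7, 1522 CE.

January 7, 1522 CE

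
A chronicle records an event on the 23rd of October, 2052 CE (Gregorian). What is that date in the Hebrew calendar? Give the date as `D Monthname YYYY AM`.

Julian Day Number of the source date = 2470834.
Converting JDN 2470834 to the Hebrew calendar gives 30 Tishrei 5813 AM.

30 Tishrei 5813 AM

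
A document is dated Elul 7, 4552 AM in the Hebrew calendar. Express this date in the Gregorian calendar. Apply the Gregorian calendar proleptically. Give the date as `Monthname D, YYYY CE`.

September 3, 792 CE

Both dates share Julian Day Number 2010578; in the Gregorian calendar that is 3 September 792 CE.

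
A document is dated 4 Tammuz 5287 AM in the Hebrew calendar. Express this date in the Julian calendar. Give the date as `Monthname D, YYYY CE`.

Both dates share Julian Day Number 2278948; in the Julian calendar that is 3 June 1527 CE.

June 3, 1527 CE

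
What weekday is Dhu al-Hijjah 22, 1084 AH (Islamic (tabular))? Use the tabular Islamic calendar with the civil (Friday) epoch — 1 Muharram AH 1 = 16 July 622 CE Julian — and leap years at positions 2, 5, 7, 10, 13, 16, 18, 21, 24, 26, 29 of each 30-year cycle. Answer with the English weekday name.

In the Gregorian calendar this is 30 March 1674 (JDN 2332565).
2332565 ≡ 4 (mod 7); counting from Monday = 0 gives Friday.

Friday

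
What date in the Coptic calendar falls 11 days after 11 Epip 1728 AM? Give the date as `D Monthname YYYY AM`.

22 Epip 1728 AM

The starting date is JDN 2456127; 2456127 + 11 = 2456138.
JDN 2456138 corresponds to 22 Epip 1728 AM.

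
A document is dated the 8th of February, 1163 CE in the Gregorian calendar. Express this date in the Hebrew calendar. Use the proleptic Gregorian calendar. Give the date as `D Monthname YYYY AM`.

26 Shevat 4923 AM

Both dates share Julian Day Number 2145875; in the Hebrew calendar that is 26 Shevat 4923 AM.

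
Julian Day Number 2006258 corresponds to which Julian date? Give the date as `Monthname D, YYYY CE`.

The proleptic Gregorian equivalent of JDN 2006258 is 5 November 780.
In the Julian calendar that day is November 1, 780 CE.

November 1, 780 CE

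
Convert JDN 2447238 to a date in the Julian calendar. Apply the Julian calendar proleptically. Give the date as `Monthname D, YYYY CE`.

JDN 2447238 is 17 March 1988 in the Gregorian calendar.
In the Julian calendar that day is March 4, 1988 CE.

March 4, 1988 CE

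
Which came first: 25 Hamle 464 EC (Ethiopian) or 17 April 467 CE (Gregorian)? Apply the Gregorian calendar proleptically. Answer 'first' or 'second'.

Converting both to JDN: 1893656 vs 1891735; the smaller is the second.

second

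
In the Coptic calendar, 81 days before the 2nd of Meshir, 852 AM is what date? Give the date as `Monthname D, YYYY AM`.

Hathor 11, 852 AM

JDN of the 2nd of Meshir, 852 AM = 2136009.
2136009 − 81 = 2135928.
JDN 2135928 in the Coptic calendar is Hathor 11, 852 AM.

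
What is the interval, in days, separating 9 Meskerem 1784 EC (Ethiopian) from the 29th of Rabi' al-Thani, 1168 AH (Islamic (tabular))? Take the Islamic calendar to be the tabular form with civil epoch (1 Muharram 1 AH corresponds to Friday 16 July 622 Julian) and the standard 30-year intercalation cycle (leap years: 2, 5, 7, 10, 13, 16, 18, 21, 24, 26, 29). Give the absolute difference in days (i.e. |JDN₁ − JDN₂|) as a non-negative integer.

JDN of the first date = 2375470.
JDN of the second date = 2362103.
|2362103 − 2375470| = 13367.

13367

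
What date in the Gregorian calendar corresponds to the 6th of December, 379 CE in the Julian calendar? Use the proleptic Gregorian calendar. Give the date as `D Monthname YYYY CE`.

The Julian–Gregorian offset here is 1 day (Julian trailing).
6 December 379 Julian + 1 day → 7 December 379 Gregorian.

7 December 379 CE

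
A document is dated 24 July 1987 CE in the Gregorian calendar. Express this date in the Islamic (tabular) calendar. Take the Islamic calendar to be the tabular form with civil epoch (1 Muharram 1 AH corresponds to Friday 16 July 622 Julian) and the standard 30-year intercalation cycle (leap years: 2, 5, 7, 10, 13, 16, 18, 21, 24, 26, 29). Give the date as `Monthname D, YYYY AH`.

Dhu al-Qa'dah 27, 1407 AH

Julian Day Number of the source date = 2447001.
Converting JDN 2447001 to the tabular Islamic calendar gives 27 Dhu al-Qa'dah 1407 AH.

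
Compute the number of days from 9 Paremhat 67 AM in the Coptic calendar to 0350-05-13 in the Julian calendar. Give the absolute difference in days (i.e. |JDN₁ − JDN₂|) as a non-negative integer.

296

JDN of the first date = 1849324.
JDN of the second date = 1849028.
|1849028 − 1849324| = 296.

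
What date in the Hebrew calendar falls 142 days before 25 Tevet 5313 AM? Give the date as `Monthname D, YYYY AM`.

Elul 2, 5312 AM

The starting date is JDN 2288302; 2288302 − 142 = 2288160.
JDN 2288160 corresponds to Elul 2, 5312 AM.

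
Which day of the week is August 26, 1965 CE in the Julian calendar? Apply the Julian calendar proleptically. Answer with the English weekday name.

Wednesday

This is JDN 2439012 (8 September 1965 Gregorian).
2439012 ≡ 2 (mod 7); counting from Monday = 0 gives Wednesday.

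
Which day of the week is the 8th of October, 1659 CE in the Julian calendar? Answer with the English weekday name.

Saturday

Equivalently 18 October 1659 Gregorian, JDN 2327288.
Since JDN mod 7 = 5 (0 = Monday), the day is Saturday.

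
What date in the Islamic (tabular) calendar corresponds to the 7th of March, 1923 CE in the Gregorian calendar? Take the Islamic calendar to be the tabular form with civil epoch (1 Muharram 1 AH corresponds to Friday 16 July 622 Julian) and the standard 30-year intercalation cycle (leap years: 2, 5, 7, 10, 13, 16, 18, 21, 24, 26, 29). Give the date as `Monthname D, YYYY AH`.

Rajab 19, 1341 AH

Julian Day Number of the source date = 2423486.
Converting JDN 2423486 to the tabular Islamic calendar gives 19 Rajab 1341 AH.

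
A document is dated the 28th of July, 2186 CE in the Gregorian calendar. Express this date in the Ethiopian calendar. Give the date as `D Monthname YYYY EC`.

Both dates share Julian Day Number 2519689; in the Ethiopian calendar that is 20 Hamle 2178 EC.

20 Hamle 2178 EC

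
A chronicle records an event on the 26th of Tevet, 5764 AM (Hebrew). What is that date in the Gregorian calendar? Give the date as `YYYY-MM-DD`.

Both dates share Julian Day Number 2453025; in the Gregorian calendar that is 20 January 2004 CE.

2004-01-20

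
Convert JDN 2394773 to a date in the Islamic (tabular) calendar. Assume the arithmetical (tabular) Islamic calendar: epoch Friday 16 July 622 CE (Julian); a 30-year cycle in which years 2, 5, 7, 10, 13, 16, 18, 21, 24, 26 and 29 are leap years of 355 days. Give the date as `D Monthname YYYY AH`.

JDN 2394773 is 25 July 1844 in the Gregorian calendar.
In the tabular Islamic calendar that day is 9 Rajab 1260 AH.

9 Rajab 1260 AH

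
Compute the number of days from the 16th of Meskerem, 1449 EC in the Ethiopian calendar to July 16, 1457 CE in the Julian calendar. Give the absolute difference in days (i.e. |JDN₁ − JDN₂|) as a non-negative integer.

306

First date → JDN 2253118; second date → JDN 2253424.
The interval is |2253118 − 2253424| = 306 days.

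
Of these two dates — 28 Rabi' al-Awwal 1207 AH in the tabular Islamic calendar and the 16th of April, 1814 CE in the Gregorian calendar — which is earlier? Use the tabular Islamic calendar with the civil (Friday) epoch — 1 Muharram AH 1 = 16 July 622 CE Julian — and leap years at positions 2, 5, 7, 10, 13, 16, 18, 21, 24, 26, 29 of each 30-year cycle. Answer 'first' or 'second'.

first

First date → JDN 2375892; second date → JDN 2383715.
JDN 2375892 < JDN 2383715, so the first date is earlier.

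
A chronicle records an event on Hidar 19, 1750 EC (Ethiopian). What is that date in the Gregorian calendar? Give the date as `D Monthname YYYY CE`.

Both dates share Julian Day Number 2363121; in the Gregorian calendar that is 26 November 1757 CE.

26 November 1757 CE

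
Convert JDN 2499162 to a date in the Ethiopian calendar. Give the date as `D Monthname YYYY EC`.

The Gregorian equivalent of JDN 2499162 is 16 May 2130.
In the Ethiopian calendar that day is 7 Ginbot 2122 EC.

7 Ginbot 2122 EC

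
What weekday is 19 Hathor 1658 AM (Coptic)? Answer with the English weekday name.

This is JDN 2430327 (28 November 1941 Gregorian).
Since JDN mod 7 = 4 (0 = Monday), the day is Friday.

Friday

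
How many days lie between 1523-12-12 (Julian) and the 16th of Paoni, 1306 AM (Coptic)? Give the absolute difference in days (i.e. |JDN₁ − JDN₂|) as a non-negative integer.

First date → JDN 2277679; second date → JDN 2301966.
The interval is |2277679 − 2301966| = 24287 days.

24287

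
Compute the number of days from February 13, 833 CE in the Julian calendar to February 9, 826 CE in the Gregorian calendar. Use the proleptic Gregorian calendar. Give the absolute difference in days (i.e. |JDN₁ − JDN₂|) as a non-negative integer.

2565

JDN of the first date = 2025355.
JDN of the second date = 2022790.
|2022790 − 2025355| = 2565.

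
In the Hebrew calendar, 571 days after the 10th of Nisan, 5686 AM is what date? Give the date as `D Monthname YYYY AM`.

JDN of the 10th of Nisan, 5686 AM = 2424600.
2424600 + 571 = 2425171.
JDN 2425171 in the Hebrew calendar is 21 Tishrei 5688 AM.

21 Tishrei 5688 AM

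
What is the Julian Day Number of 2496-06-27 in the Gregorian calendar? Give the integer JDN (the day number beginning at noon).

JDN 2451545 is 1 January 2000 CE (Gregorian); the target day is +181339 days from there, so JDN = 2632884.

2632884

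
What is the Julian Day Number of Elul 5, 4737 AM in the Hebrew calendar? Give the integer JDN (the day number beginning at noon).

2078142

Equivalently 28 August 977 (proleptic Gregorian).
JDN 2400001 is 17 November 1858 CE (Gregorian), MJD 0; the target day is −321859 days from there, so JDN = 2078142.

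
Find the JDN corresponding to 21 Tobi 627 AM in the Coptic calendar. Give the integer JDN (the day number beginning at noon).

2053816

Equivalently 21 January 911 (proleptic Gregorian).
JDN 2299161 is 15 October 1582 CE (Gregorian); the target day is −245345 days from there, so JDN = 2053816.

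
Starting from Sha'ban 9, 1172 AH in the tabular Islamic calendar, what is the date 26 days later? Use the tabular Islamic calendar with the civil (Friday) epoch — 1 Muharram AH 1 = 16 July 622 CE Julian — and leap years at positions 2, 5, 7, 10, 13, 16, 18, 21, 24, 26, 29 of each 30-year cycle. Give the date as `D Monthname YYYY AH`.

6 Ramadan 1172 AH

Counting 26 days forward from JDN 2363618 reaches JDN 2363644, which is 6 Ramadan 1172 AH.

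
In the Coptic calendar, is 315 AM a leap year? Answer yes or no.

yes

315 mod 4 = 3; in the Coptic calendar a year is leap when year mod 4 = 3, so it is a leap year.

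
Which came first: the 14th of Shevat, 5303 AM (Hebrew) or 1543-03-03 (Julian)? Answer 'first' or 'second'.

first

Converting both to JDN: 2284657 vs 2284700; the smaller is the first.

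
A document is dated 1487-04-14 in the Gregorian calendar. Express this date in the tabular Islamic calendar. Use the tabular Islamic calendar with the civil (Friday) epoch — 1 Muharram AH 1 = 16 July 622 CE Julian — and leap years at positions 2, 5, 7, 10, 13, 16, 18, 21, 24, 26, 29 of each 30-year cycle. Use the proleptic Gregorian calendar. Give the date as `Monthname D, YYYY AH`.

Rabi' al-Thani 10, 892 AH

Both dates share Julian Day Number 2264279; in the tabular Islamic calendar that is 10 Rabi' al-Thani 892 AH.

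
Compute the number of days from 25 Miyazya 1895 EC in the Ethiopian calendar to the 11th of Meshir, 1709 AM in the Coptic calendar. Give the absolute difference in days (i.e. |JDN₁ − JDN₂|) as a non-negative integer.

First date → JDN 2416238; second date → JDN 2449037.
The interval is |2416238 − 2449037| = 32799 days.

32799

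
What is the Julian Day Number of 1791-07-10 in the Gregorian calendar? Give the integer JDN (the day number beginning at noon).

JDN 2299161 is 15 October 1582 CE (Gregorian); the target day is +76239 days from there, so JDN = 2375400.

2375400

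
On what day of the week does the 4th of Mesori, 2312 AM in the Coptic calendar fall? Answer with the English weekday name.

Sunday

Equivalently 14 August 2596 Gregorian, JDN 2669456.
2669456 ≡ 6 (mod 7); counting from Monday = 0 gives Sunday.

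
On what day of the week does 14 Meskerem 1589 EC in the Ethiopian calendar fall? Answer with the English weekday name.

Equivalently 21 September 1596 Gregorian, JDN 2304251.
Since JDN mod 7 = 5 (0 = Monday), the day is Saturday.

Saturday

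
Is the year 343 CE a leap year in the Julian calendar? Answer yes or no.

343 mod 4 = 3, so it is a common year in the Julian calendar.

no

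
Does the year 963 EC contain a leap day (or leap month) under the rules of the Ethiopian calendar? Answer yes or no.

963 mod 4 = 3; in the Ethiopian calendar a year is leap when year mod 4 = 3, so it is a leap year.

yes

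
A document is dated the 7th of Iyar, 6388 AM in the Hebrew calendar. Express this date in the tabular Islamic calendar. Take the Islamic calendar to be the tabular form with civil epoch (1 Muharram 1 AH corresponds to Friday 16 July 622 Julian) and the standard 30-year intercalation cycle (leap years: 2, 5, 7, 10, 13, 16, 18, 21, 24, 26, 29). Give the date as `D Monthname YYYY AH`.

Both dates share Julian Day Number 2681041; in the tabular Islamic calendar that is 8 Jumada al-Awwal 2068 AH.

8 Jumada al-Awwal 2068 AH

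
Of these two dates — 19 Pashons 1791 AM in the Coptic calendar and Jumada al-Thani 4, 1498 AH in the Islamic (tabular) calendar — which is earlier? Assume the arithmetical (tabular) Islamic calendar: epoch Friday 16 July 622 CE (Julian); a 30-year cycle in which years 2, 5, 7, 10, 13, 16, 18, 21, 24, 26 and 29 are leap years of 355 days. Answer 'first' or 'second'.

Converting both to JDN: 2479085 vs 2479078; the smaller is the second.

second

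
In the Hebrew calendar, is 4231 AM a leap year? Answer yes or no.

Hebrew year 4231 is year 13 of its 19-year Metonic cycle; leap years are at positions 3, 6, 8, 11, 14, 17, 19, so it is a common year (12 months).

no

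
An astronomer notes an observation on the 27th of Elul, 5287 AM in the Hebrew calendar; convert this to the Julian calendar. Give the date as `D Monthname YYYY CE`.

The source date corresponds to 3 September 1527 in the proleptic Gregorian calendar (JDN 2279030).
That day falls on 24 August 1527 CE in the Julian calendar.

24 August 1527 CE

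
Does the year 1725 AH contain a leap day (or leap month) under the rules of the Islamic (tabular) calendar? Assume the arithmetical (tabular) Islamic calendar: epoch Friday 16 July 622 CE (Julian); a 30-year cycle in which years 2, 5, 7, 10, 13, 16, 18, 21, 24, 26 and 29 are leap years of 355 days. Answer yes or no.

Year 1725 AH is year 15 of its 30-year cycle; leap positions are 2, 5, 7, 10, 13, 16, 18, 21, 24, 26, 29, so it is a common year (354 days).

no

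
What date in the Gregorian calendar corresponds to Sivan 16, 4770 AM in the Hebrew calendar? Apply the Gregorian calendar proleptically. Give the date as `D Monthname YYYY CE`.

6 June 1010 CE

Julian Day Number of the source date = 2090111.
Converting JDN 2090111 to the Gregorian calendar gives 6 June 1010 CE.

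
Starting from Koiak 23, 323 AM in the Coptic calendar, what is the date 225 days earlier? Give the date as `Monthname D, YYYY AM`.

The starting date is JDN 1942752; 1942752 − 225 = 1942527.
JDN 1942527 corresponds to Pashons 13, 322 AM.

Pashons 13, 322 AM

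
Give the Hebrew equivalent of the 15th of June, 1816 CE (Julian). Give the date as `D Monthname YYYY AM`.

Both dates share Julian Day Number 2384518; in the Hebrew calendar that is 1 Tammuz 5576 AM.

1 Tammuz 5576 AM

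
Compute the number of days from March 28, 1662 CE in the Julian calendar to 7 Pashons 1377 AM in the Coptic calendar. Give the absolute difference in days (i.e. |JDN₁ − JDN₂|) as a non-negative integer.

330

JDN of the first date = 2328190.
JDN of the second date = 2327860.
|2327860 − 2328190| = 330.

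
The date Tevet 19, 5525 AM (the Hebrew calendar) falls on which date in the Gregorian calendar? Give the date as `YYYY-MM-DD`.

1765-01-12

Both dates share Julian Day Number 2365725; in the Gregorian calendar that is 12 January 1765 CE.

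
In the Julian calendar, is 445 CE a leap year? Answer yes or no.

no

445 mod 4 = 1, so it is a common year in the Julian calendar.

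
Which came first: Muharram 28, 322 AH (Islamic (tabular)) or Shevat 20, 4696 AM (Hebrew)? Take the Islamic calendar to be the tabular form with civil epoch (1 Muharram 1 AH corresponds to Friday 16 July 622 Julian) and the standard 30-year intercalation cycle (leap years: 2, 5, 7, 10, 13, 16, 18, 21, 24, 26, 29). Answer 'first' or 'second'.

first

Converting both to JDN: 2062219 vs 2062947; the smaller is the first.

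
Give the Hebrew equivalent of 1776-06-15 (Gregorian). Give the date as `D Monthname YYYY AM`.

28 Sivan 5536 AM

Both dates share Julian Day Number 2369897; in the Hebrew calendar that is 28 Sivan 5536 AM.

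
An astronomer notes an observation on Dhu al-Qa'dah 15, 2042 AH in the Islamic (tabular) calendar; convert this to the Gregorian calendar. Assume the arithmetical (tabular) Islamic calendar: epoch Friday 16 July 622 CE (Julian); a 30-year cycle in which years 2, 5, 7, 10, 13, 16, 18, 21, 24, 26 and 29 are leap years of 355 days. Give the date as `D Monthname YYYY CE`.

Julian Day Number of the source date = 2672011.
Converting JDN 2672011 to the Gregorian calendar gives 14 August 2603 CE.

14 August 2603 CE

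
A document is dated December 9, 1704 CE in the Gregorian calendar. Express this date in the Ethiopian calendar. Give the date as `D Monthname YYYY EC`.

Julian Day Number of the source date = 2343776.
Converting JDN 2343776 to the Ethiopian calendar gives 2 Tahsas 1697 EC.

2 Tahsas 1697 EC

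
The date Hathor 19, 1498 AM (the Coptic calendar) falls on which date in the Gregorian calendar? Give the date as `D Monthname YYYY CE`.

Both dates share Julian Day Number 2371887; in the Gregorian calendar that is 26 November 1781 CE.

26 November 1781 CE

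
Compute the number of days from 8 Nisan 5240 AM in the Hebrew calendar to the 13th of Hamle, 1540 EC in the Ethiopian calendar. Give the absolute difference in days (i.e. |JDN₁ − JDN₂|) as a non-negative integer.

JDN of the first date = 2261706.
JDN of the second date = 2286653.
|2286653 − 2261706| = 24947.

24947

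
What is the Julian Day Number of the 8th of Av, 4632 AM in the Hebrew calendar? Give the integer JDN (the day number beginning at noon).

2039755

In the proleptic Gregorian calendar the same day is 22 July 872.
JDN 2299161 is 15 October 1582 CE (Gregorian); the target day is −259406 days from there, so JDN = 2039755.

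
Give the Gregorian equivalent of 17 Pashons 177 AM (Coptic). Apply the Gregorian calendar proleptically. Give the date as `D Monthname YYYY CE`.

Both dates share Julian Day Number 1889570; in the Gregorian calendar that is 13 May 461 CE.

13 May 461 CE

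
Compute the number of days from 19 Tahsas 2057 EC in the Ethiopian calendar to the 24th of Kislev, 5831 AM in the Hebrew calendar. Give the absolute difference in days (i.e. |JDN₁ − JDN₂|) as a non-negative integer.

First date → JDN 2475283; second date → JDN 2477443.
The interval is |2475283 − 2477443| = 2160 days.

2160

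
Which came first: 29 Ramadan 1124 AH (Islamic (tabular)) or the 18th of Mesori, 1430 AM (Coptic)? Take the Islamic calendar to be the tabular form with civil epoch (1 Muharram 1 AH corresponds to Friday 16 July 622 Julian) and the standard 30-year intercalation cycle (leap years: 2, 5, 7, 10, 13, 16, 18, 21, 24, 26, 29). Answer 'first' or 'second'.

First date → JDN 2346658; second date → JDN 2347319.
JDN 2346658 < JDN 2347319, so the first date is earlier.

first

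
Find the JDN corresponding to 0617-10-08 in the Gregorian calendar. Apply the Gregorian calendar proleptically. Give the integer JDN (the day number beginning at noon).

1946695

JDN 2451545 is 1 January 2000 CE (Gregorian); the target day is −504850 days from there, so JDN = 1946695.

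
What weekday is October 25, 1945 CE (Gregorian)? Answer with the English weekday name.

Thursday

Since JDN mod 7 = 3 (0 = Monday), the day is Thursday.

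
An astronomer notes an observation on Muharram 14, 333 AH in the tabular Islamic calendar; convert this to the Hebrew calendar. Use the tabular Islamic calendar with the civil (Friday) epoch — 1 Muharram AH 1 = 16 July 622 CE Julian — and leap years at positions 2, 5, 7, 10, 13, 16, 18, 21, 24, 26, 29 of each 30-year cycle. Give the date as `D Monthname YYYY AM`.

15 Elul 4704 AM

The source date corresponds to 11 September 944 in the proleptic Gregorian calendar (JDN 2066103).
That day falls on 15 Elul 4704 AM in the Hebrew calendar.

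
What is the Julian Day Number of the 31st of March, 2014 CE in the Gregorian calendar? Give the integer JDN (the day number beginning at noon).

JDN 2299161 is 15 October 1582 CE (Gregorian); the target day is +157587 days from there, so JDN = 2456748.

2456748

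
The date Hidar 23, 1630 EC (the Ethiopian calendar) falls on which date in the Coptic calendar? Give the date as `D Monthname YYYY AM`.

Both dates share Julian Day Number 2319295; in the Coptic calendar that is 23 Hathor 1354 AM.

23 Hathor 1354 AM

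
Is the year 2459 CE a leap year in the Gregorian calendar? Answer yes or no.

2459 is not divisible by 4, so it is a common year.

no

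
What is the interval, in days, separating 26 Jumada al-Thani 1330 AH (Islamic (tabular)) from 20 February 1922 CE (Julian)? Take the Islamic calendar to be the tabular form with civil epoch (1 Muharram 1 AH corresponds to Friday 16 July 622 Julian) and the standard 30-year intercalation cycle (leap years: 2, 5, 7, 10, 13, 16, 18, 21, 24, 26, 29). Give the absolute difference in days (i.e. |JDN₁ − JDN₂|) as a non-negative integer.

3553

First date → JDN 2419566; second date → JDN 2423119.
The interval is |2419566 − 2423119| = 3553 days.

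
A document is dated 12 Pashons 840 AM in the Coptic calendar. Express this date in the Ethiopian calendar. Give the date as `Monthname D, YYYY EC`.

Julian Day Number of the source date = 2131726.
Converting JDN 2131726 to the Ethiopian calendar gives 12 Ginbot 1116 EC.

Ginbot 12, 1116 EC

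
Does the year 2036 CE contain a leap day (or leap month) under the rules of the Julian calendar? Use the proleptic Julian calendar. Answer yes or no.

yes

2036 mod 4 = 0, so it is a leap year in the Julian calendar.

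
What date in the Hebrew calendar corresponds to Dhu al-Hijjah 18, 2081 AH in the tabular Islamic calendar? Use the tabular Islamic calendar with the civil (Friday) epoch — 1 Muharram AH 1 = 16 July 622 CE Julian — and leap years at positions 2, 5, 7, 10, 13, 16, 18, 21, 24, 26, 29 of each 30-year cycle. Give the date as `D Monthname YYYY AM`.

19 Tammuz 6401 AM

Julian Day Number of the source date = 2685865.
Converting JDN 2685865 to the Hebrew calendar gives 19 Tammuz 6401 AM.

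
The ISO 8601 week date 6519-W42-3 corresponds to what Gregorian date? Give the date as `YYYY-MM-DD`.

ISO week 1 of 6519 is the week containing the first Thursday of 6519.
Week 42, day 3 (Wednesday) lands on 6519-10-18.

6519-10-18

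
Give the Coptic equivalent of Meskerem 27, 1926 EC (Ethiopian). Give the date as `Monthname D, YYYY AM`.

The source date corresponds to 7 October 1933 in the Gregorian calendar (JDN 2427353).
That day falls on 27 Thout 1650 AM in the Coptic calendar.

Thout 27, 1650 AM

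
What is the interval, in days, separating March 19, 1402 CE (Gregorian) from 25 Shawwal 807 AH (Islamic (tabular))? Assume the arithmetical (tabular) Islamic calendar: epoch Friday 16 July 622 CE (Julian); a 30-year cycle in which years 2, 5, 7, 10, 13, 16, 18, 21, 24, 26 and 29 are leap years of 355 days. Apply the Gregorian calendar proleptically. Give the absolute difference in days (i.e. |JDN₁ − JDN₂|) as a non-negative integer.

JDN of the first date = 2233207.
JDN of the second date = 2234350.
|2234350 − 2233207| = 1143.

1143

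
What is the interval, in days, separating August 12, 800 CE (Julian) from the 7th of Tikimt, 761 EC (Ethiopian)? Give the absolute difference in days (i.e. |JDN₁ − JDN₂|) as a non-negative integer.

11635

First date → JDN 2013482; second date → JDN 2001847.
The interval is |2013482 − 2001847| = 11635 days.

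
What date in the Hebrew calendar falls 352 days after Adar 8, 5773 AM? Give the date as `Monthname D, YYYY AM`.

Counting 352 days forward from JDN 2456342 reaches JDN 2456694, which is Adar I 5, 5774 AM.

Adar I 5, 5774 AM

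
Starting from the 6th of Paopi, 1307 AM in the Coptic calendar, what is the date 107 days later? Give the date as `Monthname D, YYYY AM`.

Tobi 23, 1307 AM

The starting date is JDN 2302081; 2302081 + 107 = 2302188.
JDN 2302188 corresponds to Tobi 23, 1307 AM.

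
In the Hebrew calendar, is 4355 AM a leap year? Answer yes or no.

no

Hebrew year 4355 is year 4 of its 19-year Metonic cycle; leap years are at positions 3, 6, 8, 11, 14, 17, 19, so it is a common year (12 months).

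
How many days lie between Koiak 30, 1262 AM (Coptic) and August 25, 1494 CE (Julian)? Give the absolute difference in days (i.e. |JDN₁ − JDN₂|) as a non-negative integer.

18751

JDN of the first date = 2285729.
JDN of the second date = 2266978.
|2266978 − 2285729| = 18751.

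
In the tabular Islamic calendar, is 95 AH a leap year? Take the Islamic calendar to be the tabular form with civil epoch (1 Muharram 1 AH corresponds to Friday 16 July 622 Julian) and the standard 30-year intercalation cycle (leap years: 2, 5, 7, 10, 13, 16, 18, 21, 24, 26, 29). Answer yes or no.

Year 95 AH is year 5 of its 30-year cycle; leap positions are 2, 5, 7, 10, 13, 16, 18, 21, 24, 26, 29, so it is a leap year (355 days).

yes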